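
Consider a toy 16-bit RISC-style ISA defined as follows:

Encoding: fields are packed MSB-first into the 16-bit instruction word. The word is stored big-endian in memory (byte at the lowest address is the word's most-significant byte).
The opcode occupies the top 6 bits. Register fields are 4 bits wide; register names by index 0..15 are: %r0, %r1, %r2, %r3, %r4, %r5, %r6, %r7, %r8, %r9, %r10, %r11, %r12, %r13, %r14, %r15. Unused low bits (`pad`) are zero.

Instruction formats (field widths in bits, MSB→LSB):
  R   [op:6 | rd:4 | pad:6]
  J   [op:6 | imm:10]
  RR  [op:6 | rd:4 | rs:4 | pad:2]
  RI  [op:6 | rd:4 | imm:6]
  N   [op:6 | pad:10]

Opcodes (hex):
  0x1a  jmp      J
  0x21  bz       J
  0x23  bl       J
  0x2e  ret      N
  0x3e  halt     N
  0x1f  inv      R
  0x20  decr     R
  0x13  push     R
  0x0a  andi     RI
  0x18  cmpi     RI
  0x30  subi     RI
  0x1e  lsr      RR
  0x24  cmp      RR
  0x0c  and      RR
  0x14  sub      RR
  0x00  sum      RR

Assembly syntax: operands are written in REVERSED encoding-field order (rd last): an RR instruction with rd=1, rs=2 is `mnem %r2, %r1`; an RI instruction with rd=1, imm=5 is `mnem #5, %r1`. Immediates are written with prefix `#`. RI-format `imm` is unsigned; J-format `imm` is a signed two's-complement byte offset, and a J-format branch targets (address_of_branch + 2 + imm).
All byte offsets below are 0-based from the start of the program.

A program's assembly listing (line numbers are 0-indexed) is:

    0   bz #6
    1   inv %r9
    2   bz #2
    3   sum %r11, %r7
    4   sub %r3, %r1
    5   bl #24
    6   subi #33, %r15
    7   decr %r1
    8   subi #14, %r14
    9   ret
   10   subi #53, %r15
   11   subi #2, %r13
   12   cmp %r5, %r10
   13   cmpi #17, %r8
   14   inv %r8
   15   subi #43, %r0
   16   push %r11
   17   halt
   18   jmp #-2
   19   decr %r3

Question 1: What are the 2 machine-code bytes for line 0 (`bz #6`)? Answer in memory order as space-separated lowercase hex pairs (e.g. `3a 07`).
84 06

line 0 (bz): pack op=0x21:6|imm=6:10 = 0x8406; big→ 84 06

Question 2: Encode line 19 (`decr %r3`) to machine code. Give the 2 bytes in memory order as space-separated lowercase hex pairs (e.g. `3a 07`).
line 19 (decr): pack op=0x20:6|rd=3:4|pad=0:6 = 0x80c0; big→ 80 c0

80 c0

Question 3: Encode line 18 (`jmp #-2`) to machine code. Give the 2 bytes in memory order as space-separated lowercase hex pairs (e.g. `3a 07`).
6b fe

18. jmp fields op=0x1a:6|imm=-2:10 → word 6bfeh → 6b fe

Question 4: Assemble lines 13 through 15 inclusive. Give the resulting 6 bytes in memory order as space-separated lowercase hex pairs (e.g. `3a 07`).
L13: cmpi op=0x18:6|rd=8:4|imm=17:6 ⇒ 0x6211 ⇒ big 62 11
L14: inv op=0x1f:6|rd=8:4|pad=0:6 ⇒ 0x7e00 ⇒ big 7e 00
L15: subi op=0x30:6|rd=0:4|imm=43:6 ⇒ 0xc02b ⇒ big c0 2b

62 11 7e 00 c0 2b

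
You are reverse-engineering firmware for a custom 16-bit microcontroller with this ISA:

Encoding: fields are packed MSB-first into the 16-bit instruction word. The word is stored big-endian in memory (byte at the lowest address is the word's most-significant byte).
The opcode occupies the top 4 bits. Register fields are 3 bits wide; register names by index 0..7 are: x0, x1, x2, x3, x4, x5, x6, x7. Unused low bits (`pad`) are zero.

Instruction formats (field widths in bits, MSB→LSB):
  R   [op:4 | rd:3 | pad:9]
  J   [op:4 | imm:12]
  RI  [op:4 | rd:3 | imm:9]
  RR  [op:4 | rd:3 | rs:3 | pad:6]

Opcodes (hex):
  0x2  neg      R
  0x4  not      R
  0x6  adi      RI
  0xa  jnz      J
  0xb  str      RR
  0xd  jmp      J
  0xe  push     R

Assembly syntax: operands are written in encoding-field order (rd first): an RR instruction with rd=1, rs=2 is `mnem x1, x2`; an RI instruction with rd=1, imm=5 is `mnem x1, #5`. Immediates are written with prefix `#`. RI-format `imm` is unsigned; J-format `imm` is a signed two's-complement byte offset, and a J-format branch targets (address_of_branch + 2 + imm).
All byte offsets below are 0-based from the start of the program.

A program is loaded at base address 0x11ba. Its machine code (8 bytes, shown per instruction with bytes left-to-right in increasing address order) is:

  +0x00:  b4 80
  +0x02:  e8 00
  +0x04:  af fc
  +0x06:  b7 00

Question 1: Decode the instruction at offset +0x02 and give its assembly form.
@+02  big-endian(e8 00) = 0xe800
  opcode bits[15:12]=0xe: push/R
  rd: (w>>9)&0x7=0x4 → x4

push x4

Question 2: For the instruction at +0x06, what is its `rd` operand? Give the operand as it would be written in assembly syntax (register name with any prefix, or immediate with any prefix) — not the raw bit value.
x3

[06] b7 00 → 0xb700
  opcode bits[15:12]=0xb: str/RR
  [11:9] rd=3 = x3
  [8:6] rs=4 = x4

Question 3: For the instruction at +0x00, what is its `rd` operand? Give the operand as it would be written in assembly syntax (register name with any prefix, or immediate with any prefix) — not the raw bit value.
x2

+0x00: b4 80 ⇒ word 0xb480 (big)
  op=0xb480>>12=0xb ⇒ str (RR)
  rd: (w>>9)&0x7=0x2 → x2
  rs: (w>>6)&0x7=0x2 → x2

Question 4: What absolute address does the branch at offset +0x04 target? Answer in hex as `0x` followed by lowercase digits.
off 0x04: read af fc as big → 0xaffc
  top 4b → 0xa → jnz [J]
  imm: (w>>0)&0xfff=0xffc (s12→-4) → #-4
  target = base 0x11ba + off 0x04 + 2 + imm -4 = 0x11bc

0x11bc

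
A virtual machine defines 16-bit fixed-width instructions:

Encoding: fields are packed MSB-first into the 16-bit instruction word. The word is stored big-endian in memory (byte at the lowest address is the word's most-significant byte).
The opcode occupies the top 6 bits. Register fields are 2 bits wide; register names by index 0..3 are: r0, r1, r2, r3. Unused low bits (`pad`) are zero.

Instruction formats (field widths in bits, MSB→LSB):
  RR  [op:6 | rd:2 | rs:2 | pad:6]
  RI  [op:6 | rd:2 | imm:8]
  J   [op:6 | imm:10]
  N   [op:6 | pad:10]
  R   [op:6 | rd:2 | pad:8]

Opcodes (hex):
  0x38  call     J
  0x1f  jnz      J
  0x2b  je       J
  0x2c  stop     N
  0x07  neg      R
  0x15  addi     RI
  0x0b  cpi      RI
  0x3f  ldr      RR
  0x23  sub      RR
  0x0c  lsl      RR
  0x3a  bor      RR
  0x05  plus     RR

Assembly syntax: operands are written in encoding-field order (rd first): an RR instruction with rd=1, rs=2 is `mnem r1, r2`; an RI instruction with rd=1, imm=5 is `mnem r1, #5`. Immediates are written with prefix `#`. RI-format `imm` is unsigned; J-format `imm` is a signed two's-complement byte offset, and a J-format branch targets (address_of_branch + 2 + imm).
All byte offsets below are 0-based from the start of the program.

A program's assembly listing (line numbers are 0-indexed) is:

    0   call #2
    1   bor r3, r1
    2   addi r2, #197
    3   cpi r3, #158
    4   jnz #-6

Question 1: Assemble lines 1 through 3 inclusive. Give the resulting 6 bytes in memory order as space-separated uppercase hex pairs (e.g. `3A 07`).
EB 40 56 C5 2F 9E

line 1 (bor): pack op=0x3a:6|rd=3:2|rs=1:2|pad=0:6 = 0xeb40; big→ eb 40
line 2 (addi): pack op=0x15:6|rd=2:2|imm=197:8 = 0x56c5; big→ 56 c5
line 3 (cpi): pack op=0xb:6|rd=3:2|imm=158:8 = 0x2f9e; big→ 2f 9e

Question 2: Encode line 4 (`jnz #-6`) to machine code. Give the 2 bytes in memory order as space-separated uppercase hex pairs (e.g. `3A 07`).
7F FA

4. jnz fields op=0x1f:6|imm=-6:10 → word 7ffah → 7f fa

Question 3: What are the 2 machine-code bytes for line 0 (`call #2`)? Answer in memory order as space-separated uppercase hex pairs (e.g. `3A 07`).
E0 02

line 0 (call): pack op=0x38:6|imm=2:10 = 0xe002; big→ e0 02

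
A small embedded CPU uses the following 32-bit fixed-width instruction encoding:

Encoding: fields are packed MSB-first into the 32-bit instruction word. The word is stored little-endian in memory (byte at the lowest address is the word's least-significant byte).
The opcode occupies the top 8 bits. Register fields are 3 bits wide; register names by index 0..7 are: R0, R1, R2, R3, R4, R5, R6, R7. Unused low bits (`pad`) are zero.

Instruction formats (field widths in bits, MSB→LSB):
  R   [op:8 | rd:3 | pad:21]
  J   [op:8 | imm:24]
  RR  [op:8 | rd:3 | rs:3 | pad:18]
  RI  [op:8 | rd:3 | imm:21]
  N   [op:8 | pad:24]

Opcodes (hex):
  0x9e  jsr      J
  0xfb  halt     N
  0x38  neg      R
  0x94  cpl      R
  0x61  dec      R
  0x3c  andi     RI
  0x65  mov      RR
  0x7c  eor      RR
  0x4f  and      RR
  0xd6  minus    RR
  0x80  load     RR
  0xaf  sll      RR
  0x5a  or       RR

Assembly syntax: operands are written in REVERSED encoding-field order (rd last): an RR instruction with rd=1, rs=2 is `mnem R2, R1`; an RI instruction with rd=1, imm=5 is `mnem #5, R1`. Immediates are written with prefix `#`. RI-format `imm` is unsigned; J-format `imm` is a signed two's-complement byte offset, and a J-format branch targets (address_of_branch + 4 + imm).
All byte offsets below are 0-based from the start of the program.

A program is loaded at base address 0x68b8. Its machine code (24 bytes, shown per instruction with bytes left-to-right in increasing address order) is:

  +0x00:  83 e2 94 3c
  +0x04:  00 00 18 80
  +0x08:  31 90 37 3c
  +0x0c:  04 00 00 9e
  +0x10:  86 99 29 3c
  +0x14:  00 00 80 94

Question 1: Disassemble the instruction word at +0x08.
andi #1544241, R1

[08] 31 90 37 3c → 0x3c379031
  opcode bits[31:24]=0x3c: andi/RI
  rd: (w>>21)&0x7=0x1 → R1
  imm: (w>>0)&0x1fffff=0x179031 → #1544241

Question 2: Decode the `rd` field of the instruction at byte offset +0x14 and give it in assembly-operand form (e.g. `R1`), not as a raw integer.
R4

+0x14: 00 00 80 94 ⇒ word 0x94800000 (little)
  top 8b → 0x94 → cpl [R]
  rd@[23:21]=0x4 ⇒ R4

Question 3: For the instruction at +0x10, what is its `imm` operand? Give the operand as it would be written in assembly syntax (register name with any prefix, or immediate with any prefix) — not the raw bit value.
#629126

off 0x10: read 86 99 29 3c as little → 0x3c299986
  opcode bits[31:24]=0x3c: andi/RI
  rd: (w>>21)&0x7=0x1 → R1
  imm: (w>>0)&0x1fffff=0x99986 → #629126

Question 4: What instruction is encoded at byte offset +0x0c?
off 0x0c: read 04 00 00 9e as little → 0x9e000004
  opcode bits[31:24]=0x9e: jsr/J
  [23:0] imm=4 = #4

jsr #4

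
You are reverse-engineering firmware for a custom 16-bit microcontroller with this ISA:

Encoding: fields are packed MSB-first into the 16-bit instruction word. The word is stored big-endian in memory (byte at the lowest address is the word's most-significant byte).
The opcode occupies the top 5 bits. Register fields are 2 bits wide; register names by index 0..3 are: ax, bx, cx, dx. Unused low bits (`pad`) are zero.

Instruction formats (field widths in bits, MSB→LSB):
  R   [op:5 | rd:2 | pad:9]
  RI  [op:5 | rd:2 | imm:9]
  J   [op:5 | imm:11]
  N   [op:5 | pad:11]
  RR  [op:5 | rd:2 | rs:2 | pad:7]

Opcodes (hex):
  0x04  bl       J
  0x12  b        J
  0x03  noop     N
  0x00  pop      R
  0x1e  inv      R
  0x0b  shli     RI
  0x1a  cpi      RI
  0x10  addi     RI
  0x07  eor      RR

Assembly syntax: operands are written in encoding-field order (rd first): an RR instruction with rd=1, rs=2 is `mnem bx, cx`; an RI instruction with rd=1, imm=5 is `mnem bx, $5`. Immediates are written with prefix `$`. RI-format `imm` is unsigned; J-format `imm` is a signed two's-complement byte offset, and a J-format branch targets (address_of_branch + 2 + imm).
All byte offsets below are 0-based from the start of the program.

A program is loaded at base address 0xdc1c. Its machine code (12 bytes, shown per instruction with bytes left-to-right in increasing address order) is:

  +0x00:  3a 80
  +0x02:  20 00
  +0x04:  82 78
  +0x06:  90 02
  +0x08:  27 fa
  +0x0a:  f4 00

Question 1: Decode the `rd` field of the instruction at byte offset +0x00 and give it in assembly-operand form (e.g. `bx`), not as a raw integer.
bx

off 0x00: read 3a 80 as big → 0x3a80
  op=0x3a80>>11=0x7 ⇒ eor (RR)
  rd@[10:9]=0x1 ⇒ bx
  rs@[8:7]=0x1 ⇒ bx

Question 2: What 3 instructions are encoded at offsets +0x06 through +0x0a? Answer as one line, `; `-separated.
b $2; bl $-6; inv cx

off 0x06: read 90 02 as big → 0x9002
  op=0x9002>>11=0x12 ⇒ b (J)
  [10:0] imm=2 = $2
off 0x08: read 27 fa as big → 0x27fa
  op=0x27fa>>11=0x4 ⇒ bl (J)
  [10:0] imm=2042 (s11→-6) = $-6
off 0x0a: read f4 00 as big → 0xf400
  op=0xf400>>11=0x1e ⇒ inv (R)
  [10:9] rd=2 = cx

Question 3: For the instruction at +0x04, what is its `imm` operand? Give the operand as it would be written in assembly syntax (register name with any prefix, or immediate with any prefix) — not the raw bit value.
+0x04: 82 78 ⇒ word 0x8278 (big)
  op=0x8278>>11=0x10 ⇒ addi (RI)
  [10:9] rd=1 = bx
  [8:0] imm=120 = $120

$120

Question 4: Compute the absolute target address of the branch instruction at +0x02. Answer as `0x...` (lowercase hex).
0xdc20

+0x02: 20 00 ⇒ word 0x2000 (big)
  op=0x2000>>11=0x4 ⇒ bl (J)
  [10:0] imm=0 = $0
  target = base 0xdc1c + off 0x02 + 2 + imm 0 = 0xdc20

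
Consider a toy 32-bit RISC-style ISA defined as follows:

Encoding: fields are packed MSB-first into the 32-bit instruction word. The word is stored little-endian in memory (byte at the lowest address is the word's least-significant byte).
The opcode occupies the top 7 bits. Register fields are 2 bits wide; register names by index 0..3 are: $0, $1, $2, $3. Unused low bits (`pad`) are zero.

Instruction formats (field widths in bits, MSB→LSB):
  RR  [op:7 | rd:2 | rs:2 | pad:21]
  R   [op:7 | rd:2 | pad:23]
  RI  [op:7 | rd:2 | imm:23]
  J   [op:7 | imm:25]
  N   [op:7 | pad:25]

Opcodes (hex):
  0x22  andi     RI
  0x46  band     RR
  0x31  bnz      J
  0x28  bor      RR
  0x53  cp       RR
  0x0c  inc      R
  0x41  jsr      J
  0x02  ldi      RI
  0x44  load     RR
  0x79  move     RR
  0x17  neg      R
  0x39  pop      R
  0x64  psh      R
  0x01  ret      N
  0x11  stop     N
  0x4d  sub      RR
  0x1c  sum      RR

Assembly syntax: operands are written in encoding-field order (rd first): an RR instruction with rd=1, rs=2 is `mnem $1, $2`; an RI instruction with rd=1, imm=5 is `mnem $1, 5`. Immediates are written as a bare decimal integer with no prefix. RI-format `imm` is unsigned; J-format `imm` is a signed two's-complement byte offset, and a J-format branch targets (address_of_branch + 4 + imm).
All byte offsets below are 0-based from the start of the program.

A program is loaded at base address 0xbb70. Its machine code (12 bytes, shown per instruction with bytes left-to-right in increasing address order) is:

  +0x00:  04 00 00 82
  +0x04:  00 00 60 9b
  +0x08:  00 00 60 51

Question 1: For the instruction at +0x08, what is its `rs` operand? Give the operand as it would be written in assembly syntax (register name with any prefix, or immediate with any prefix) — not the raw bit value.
$3

[08] 00 00 60 51 → 0x51600000
  top 7b → 0x28 → bor [RR]
  [24:23] rd=2 = $2
  [22:21] rs=3 = $3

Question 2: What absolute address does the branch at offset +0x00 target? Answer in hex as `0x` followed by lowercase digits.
0xbb78

+0x00: 04 00 00 82 ⇒ word 0x82000004 (little)
  op=0x82000004>>25=0x41 ⇒ jsr (J)
  imm@[24:0]=0x4 ⇒ 4
  target = base 0xbb70 + off 0x00 + 4 + imm 4 = 0xbb78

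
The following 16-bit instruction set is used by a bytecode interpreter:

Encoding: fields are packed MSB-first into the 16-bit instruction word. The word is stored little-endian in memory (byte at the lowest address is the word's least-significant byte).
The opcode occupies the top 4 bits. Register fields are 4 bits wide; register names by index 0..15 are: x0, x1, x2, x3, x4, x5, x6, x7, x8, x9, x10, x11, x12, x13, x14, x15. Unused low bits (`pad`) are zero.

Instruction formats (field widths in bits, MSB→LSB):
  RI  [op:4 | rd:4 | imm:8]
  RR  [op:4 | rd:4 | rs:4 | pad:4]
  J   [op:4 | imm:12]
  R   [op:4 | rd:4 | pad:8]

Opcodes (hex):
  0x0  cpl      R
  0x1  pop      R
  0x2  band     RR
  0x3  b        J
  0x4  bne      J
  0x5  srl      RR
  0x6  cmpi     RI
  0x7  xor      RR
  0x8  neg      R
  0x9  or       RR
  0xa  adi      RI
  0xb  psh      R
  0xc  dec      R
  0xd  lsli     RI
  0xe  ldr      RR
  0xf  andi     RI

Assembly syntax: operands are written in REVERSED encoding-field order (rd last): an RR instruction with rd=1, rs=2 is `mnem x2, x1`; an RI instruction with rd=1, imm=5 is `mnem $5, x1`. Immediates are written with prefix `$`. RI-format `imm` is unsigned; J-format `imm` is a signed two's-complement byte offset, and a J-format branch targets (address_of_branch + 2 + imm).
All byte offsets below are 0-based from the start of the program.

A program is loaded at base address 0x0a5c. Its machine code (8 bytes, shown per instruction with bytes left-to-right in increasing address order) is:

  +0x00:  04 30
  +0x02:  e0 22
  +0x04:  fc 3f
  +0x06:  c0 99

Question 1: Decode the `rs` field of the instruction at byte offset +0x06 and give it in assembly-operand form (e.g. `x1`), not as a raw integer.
+0x06: c0 99 ⇒ word 0x99c0 (little)
  op=0x99c0>>12=0x9 ⇒ or (RR)
  rd@[11:8]=0x9 ⇒ x9
  rs@[7:4]=0xc ⇒ x12

x12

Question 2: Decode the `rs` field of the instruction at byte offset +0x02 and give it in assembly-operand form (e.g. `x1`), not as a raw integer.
x14

off 0x02: read e0 22 as little → 0x22e0
  opcode bits[15:12]=0x2: band/RR
  [11:8] rd=2 = x2
  [7:4] rs=14 = x14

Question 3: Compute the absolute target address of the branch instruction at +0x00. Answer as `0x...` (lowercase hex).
+0x00: 04 30 ⇒ word 0x3004 (little)
  op=0x3004>>12=0x3 ⇒ b (J)
  imm: (w>>0)&0xfff=0x4 → $4
  target = base 0x0a5c + off 0x00 + 2 + imm 4 = 0x0a62

0x0a62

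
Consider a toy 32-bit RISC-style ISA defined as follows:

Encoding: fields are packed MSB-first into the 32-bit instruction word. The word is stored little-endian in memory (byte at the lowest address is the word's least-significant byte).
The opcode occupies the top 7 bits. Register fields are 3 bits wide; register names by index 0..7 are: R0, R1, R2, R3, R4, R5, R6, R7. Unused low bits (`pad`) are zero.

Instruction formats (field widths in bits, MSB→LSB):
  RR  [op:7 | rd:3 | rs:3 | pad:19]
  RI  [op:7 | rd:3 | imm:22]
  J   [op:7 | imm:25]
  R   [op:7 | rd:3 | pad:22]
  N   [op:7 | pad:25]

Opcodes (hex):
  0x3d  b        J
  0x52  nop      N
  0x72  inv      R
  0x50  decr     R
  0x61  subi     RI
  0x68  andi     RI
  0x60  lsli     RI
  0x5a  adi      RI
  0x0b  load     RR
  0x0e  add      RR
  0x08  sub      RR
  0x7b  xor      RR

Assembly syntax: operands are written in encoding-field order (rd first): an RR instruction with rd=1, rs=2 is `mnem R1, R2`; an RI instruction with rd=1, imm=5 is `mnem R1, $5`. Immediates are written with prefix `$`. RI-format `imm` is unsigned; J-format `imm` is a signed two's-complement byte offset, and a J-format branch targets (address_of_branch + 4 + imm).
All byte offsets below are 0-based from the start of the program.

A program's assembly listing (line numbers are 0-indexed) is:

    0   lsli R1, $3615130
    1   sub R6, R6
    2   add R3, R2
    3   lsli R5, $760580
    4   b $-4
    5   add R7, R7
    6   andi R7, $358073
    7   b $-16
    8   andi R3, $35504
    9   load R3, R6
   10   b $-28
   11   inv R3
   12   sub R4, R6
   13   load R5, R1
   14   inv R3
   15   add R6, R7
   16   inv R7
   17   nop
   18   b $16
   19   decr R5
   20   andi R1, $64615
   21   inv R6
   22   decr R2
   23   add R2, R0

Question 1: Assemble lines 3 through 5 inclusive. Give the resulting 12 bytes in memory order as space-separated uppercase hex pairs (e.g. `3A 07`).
04 9B 4B C1 FC FF FF 7B 00 00 F8 1D

line 3 (lsli): pack op=0x60:7|rd=5:3|imm=760580:22 = 0xc14b9b04; little→ 04 9b 4b c1
line 4 (b): pack op=0x3d:7|imm=-4:25 = 0x7bfffffc; little→ fc ff ff 7b
line 5 (add): pack op=0xe:7|rd=7:3|rs=7:3|pad=0:19 = 0x1df80000; little→ 00 00 f8 1d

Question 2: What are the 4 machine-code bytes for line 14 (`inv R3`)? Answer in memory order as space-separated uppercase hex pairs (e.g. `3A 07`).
00 00 C0 E4

14. inv fields op=0x72:7|rd=3:3|pad=0:22 → word e4c00000h → 00 00 c0 e4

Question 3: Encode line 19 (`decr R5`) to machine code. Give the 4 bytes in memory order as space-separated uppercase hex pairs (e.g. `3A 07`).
line 19 (decr): pack op=0x50:7|rd=5:3|pad=0:22 = 0xa1400000; little→ 00 00 40 a1

00 00 40 A1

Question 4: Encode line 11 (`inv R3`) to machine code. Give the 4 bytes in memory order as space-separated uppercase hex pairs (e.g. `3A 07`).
line 11 (inv): pack op=0x72:7|rd=3:3|pad=0:22 = 0xe4c00000; little→ 00 00 c0 e4

00 00 C0 E4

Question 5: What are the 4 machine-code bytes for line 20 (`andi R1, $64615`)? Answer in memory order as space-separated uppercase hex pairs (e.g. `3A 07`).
67 FC 40 D0

20. andi fields op=0x68:7|rd=1:3|imm=64615:22 → word d040fc67h → 67 fc 40 d0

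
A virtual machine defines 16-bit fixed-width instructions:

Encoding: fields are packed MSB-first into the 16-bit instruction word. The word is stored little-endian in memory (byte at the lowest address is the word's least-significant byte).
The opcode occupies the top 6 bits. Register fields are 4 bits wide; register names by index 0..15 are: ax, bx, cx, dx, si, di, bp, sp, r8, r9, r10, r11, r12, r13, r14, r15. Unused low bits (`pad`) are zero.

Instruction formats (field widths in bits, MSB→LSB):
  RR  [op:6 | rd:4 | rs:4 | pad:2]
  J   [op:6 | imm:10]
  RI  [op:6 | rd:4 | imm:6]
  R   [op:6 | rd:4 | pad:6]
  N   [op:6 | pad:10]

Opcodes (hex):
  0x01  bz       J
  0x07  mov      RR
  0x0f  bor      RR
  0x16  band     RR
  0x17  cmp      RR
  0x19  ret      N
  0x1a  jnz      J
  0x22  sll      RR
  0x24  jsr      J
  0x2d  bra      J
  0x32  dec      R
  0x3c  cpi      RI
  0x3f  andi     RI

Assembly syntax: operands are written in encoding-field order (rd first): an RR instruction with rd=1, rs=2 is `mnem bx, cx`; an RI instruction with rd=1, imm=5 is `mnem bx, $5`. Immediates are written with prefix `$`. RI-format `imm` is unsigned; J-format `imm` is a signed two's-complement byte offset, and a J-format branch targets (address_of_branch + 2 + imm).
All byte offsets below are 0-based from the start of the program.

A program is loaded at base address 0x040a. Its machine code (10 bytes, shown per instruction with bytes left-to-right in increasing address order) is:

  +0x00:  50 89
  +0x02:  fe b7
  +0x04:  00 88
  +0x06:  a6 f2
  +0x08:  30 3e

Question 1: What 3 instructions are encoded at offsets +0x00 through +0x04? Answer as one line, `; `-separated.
+0x00: 50 89 ⇒ word 0x8950 (little)
  op=0x8950>>10=0x22 ⇒ sll (RR)
  rd@[9:6]=0x5 ⇒ di
  rs@[5:2]=0x4 ⇒ si
+0x02: fe b7 ⇒ word 0xb7fe (little)
  op=0xb7fe>>10=0x2d ⇒ bra (J)
  imm@[9:0]=0x3fe (s10→-2) ⇒ $-2
+0x04: 00 88 ⇒ word 0x8800 (little)
  op=0x8800>>10=0x22 ⇒ sll (RR)
  rd@[9:6]=0x0 ⇒ ax
  rs@[5:2]=0x0 ⇒ ax

sll di, si; bra $-2; sll ax, ax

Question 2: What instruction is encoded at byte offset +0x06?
cpi r10, $38

[06] a6 f2 → 0xf2a6
  top 6b → 0x3c → cpi [RI]
  rd@[9:6]=0xa ⇒ r10
  imm@[5:0]=0x26 ⇒ $38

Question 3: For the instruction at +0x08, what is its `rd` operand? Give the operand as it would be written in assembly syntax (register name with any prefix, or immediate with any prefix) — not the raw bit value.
r8

off 0x08: read 30 3e as little → 0x3e30
  op=0x3e30>>10=0xf ⇒ bor (RR)
  rd@[9:6]=0x8 ⇒ r8
  rs@[5:2]=0xc ⇒ r12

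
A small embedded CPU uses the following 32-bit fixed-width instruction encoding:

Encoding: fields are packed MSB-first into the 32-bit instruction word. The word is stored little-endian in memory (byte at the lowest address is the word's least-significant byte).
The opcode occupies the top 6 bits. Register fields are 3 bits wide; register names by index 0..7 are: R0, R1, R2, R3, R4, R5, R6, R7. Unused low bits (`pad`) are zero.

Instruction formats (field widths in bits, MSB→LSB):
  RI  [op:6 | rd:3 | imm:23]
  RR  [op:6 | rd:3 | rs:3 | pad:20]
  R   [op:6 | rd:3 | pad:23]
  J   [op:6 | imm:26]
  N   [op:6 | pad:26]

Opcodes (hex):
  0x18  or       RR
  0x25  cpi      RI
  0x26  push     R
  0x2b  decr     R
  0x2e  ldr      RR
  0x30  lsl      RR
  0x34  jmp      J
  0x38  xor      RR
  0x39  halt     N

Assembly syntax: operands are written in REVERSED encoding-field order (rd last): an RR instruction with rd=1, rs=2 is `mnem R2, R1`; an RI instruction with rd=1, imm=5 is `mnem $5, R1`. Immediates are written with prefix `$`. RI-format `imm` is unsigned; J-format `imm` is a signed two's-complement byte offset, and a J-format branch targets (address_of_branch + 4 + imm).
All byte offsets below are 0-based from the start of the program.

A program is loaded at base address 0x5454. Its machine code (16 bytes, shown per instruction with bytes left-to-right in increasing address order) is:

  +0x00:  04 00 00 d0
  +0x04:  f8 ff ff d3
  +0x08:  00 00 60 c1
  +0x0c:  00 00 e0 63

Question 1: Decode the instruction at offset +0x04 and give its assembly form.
off 0x04: read f8 ff ff d3 as little → 0xd3fffff8
  opcode bits[31:26]=0x34: jmp/J
  imm@[25:0]=0x3fffff8 (s26→-8) ⇒ $-8

jmp $-8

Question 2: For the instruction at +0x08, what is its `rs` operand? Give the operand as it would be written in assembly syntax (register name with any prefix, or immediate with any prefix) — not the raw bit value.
@+08  little-endian(00 00 60 c1) = 0xc1600000
  op=0xc1600000>>26=0x30 ⇒ lsl (RR)
  [25:23] rd=2 = R2
  [22:20] rs=6 = R6

R6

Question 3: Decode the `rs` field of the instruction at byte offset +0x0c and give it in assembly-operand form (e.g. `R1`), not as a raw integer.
R6

@+0c  little-endian(00 00 e0 63) = 0x63e00000
  op=0x63e00000>>26=0x18 ⇒ or (RR)
  rd: (w>>23)&0x7=0x7 → R7
  rs: (w>>20)&0x7=0x6 → R6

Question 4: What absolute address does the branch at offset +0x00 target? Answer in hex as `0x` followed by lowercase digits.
off 0x00: read 04 00 00 d0 as little → 0xd0000004
  opcode bits[31:26]=0x34: jmp/J
  imm@[25:0]=0x4 ⇒ $4
  target = base 0x5454 + off 0x00 + 4 + imm 4 = 0x545c

0x545c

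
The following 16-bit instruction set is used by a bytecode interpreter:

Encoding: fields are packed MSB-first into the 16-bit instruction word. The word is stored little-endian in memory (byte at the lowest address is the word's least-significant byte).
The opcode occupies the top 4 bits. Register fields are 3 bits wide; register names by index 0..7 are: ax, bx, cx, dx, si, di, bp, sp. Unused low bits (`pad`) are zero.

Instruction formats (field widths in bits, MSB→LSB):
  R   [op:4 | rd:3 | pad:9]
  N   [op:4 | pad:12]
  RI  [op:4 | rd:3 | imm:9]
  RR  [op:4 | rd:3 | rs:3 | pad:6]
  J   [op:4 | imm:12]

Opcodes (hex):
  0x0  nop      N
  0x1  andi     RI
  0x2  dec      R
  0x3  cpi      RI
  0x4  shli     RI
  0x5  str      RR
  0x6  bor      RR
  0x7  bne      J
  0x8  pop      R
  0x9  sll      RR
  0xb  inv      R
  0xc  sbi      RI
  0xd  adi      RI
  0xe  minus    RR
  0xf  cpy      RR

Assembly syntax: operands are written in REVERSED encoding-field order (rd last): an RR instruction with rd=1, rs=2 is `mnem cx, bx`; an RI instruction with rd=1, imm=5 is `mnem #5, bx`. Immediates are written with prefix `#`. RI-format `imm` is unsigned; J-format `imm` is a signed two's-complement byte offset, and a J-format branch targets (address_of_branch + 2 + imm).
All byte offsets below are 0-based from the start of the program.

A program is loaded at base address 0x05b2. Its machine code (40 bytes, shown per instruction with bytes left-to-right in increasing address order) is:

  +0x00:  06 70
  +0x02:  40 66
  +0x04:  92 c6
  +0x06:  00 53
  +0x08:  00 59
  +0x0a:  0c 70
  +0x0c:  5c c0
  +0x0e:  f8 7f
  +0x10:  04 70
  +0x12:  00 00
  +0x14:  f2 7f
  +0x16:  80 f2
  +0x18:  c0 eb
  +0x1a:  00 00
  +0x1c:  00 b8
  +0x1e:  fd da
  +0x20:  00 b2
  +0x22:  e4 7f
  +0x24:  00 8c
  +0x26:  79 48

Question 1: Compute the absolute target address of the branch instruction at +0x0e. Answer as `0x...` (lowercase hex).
@+0e  little-endian(f8 7f) = 0x7ff8
  top 4b → 0x7 → bne [J]
  imm: (w>>0)&0xfff=0xff8 (s12→-8) → #-8
  target = base 0x05b2 + off 0x0e + 2 + imm -8 = 0x05ba

0x05ba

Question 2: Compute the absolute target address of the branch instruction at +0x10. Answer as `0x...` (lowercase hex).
+0x10: 04 70 ⇒ word 0x7004 (little)
  opcode bits[15:12]=0x7: bne/J
  [11:0] imm=4 = #4
  target = base 0x05b2 + off 0x10 + 2 + imm 4 = 0x05c8

0x05c8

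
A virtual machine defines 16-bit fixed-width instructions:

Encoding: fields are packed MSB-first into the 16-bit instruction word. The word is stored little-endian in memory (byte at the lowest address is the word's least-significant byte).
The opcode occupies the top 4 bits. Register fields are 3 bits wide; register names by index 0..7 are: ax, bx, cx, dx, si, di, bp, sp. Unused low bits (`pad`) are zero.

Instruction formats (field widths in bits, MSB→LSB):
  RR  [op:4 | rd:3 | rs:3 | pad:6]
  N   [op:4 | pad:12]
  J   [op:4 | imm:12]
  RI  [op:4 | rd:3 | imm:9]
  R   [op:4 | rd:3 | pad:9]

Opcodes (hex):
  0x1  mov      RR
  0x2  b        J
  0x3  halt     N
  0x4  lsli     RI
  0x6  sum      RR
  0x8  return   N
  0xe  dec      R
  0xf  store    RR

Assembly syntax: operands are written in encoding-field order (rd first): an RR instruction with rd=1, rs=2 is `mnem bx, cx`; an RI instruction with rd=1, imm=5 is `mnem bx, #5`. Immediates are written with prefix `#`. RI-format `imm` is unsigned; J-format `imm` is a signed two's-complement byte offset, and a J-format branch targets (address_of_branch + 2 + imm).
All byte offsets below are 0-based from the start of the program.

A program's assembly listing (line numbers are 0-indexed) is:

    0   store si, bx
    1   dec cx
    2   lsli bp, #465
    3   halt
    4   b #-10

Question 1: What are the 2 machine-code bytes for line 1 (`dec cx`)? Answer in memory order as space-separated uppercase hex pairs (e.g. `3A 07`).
00 E4

L1: dec op=0xe:4|rd=2:3|pad=0:9 ⇒ 0xe400 ⇒ little 00 e4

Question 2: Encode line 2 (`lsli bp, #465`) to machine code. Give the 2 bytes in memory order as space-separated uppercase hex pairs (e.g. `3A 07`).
line 2 (lsli): pack op=0x4:4|rd=6:3|imm=465:9 = 0x4dd1; little→ d1 4d

D1 4D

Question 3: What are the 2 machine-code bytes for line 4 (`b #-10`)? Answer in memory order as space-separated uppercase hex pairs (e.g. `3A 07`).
F6 2F

line 4 (b): pack op=0x2:4|imm=-10:12 = 0x2ff6; little→ f6 2f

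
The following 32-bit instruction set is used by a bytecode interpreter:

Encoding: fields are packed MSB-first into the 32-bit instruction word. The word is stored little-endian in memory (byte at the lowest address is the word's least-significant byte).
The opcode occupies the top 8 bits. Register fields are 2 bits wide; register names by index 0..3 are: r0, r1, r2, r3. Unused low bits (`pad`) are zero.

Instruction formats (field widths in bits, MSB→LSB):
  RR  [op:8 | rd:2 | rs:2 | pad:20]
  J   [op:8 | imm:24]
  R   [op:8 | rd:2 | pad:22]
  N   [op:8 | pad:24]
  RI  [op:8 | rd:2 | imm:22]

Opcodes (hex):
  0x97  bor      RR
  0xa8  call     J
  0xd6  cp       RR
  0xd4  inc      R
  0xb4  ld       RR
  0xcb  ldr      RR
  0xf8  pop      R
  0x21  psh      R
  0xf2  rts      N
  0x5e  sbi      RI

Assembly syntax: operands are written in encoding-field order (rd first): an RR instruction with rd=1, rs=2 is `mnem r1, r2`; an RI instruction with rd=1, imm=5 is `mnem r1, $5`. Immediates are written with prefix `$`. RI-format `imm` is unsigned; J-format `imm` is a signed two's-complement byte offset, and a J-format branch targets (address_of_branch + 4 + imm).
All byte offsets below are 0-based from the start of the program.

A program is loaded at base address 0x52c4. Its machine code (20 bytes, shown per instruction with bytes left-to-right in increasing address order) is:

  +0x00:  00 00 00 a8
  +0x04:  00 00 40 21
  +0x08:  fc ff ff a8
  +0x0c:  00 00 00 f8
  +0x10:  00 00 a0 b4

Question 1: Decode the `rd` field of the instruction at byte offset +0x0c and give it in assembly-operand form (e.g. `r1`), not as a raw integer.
[0c] 00 00 00 f8 → 0xf8000000
  top 8b → 0xf8 → pop [R]
  [23:22] rd=0 = r0

r0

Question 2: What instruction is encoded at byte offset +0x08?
call $-4

[08] fc ff ff a8 → 0xa8fffffc
  top 8b → 0xa8 → call [J]
  [23:0] imm=16777212 (s24→-4) = $-4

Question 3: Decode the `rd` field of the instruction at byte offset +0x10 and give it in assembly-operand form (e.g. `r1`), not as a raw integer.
+0x10: 00 00 a0 b4 ⇒ word 0xb4a00000 (little)
  top 8b → 0xb4 → ld [RR]
  [23:22] rd=2 = r2
  [21:20] rs=2 = r2

r2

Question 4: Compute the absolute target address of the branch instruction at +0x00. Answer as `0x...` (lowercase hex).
0x52c8

@+00  little-endian(00 00 00 a8) = 0xa8000000
  opcode bits[31:24]=0xa8: call/J
  [23:0] imm=0 = $0
  target = base 0x52c4 + off 0x00 + 4 + imm 0 = 0x52c8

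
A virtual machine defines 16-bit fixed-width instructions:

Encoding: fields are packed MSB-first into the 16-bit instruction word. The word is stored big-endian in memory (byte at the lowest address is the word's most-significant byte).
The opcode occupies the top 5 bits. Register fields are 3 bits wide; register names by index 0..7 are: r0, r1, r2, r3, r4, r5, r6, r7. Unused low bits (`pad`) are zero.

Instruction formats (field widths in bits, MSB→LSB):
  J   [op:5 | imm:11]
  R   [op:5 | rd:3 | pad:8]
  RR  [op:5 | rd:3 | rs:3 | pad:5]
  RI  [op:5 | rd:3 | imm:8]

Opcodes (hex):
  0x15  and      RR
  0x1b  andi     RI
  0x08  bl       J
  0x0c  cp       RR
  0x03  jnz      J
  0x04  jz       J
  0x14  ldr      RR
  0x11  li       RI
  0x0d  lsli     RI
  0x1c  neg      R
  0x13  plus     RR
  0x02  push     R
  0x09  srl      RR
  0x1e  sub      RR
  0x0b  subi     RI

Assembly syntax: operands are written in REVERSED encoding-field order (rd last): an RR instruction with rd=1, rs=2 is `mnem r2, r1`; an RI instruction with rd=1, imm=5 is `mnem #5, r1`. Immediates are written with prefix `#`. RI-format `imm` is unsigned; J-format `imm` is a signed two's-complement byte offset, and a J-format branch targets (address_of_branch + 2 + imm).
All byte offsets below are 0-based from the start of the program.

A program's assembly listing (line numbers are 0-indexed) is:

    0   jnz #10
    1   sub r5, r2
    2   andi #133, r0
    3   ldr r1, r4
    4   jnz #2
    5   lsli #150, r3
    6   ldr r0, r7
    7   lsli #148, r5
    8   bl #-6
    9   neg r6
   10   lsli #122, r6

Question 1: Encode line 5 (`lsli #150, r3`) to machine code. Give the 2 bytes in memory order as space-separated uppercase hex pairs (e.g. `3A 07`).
6B 96

line 5 (lsli): pack op=0xd:5|rd=3:3|imm=150:8 = 0x6b96; big→ 6b 96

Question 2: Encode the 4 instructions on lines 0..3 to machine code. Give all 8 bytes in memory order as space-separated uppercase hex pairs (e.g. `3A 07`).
line 0 (jnz): pack op=0x3:5|imm=10:11 = 0x180a; big→ 18 0a
line 1 (sub): pack op=0x1e:5|rd=2:3|rs=5:3|pad=0:5 = 0xf2a0; big→ f2 a0
line 2 (andi): pack op=0x1b:5|rd=0:3|imm=133:8 = 0xd885; big→ d8 85
line 3 (ldr): pack op=0x14:5|rd=4:3|rs=1:3|pad=0:5 = 0xa420; big→ a4 20

18 0A F2 A0 D8 85 A4 20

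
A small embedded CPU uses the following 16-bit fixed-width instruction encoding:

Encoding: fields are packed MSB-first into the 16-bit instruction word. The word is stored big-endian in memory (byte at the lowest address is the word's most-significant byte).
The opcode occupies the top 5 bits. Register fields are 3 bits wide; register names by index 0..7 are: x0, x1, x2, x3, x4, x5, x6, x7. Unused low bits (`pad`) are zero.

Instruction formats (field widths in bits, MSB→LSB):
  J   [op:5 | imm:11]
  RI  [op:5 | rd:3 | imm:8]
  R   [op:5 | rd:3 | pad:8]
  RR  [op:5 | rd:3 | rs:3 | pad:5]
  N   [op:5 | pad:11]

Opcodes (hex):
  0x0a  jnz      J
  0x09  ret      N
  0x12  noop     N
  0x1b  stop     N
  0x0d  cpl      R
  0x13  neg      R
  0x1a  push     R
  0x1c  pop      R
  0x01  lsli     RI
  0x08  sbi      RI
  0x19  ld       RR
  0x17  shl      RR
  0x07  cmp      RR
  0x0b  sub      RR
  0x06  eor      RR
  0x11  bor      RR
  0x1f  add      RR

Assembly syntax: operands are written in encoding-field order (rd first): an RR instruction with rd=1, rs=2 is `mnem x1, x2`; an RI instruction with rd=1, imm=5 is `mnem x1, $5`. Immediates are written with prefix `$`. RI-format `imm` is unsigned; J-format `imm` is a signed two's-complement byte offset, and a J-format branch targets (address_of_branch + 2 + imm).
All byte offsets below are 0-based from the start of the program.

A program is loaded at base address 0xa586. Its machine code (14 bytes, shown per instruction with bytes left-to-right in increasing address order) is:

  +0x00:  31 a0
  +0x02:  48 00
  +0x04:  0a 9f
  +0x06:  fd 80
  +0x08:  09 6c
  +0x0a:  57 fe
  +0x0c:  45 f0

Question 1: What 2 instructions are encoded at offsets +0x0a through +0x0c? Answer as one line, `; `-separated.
+0x0a: 57 fe ⇒ word 0x57fe (big)
  top 5b → 0xa → jnz [J]
  [10:0] imm=2046 (s11→-2) = $-2
+0x0c: 45 f0 ⇒ word 0x45f0 (big)
  top 5b → 0x8 → sbi [RI]
  [10:8] rd=5 = x5
  [7:0] imm=240 = $240

jnz $-2; sbi x5, $240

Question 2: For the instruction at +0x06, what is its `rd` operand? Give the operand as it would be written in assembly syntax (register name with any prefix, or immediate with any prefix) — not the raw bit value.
off 0x06: read fd 80 as big → 0xfd80
  top 5b → 0x1f → add [RR]
  rd@[10:8]=0x5 ⇒ x5
  rs@[7:5]=0x4 ⇒ x4

x5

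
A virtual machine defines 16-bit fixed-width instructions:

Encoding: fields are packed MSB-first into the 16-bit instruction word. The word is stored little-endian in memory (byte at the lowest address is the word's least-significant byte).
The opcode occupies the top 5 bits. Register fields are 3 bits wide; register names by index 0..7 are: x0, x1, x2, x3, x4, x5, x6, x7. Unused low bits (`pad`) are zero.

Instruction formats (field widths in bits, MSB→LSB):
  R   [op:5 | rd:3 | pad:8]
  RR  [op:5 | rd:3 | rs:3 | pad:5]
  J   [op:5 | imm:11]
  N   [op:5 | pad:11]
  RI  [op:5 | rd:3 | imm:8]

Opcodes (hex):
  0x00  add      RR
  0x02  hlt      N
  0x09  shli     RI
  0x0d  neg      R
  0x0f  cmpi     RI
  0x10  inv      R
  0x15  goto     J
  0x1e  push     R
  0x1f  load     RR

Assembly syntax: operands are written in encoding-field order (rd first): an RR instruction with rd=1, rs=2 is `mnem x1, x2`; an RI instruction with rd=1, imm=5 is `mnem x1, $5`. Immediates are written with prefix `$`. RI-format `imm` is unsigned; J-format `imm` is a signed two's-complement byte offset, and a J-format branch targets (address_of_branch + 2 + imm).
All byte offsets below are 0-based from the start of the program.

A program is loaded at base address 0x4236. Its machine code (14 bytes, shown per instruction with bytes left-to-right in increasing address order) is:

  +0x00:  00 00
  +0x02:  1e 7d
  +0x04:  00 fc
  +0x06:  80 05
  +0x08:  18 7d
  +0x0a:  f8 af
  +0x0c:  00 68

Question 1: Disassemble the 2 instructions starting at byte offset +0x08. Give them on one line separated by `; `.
cmpi x5, $24; goto $-8

off 0x08: read 18 7d as little → 0x7d18
  opcode bits[15:11]=0xf: cmpi/RI
  rd@[10:8]=0x5 ⇒ x5
  imm@[7:0]=0x18 ⇒ $24
off 0x0a: read f8 af as little → 0xaff8
  opcode bits[15:11]=0x15: goto/J
  imm@[10:0]=0x7f8 (s11→-8) ⇒ $-8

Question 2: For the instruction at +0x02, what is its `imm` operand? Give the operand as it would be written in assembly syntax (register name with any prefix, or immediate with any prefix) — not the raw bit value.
$30

off 0x02: read 1e 7d as little → 0x7d1e
  op=0x7d1e>>11=0xf ⇒ cmpi (RI)
  rd: (w>>8)&0x7=0x5 → x5
  imm: (w>>0)&0xff=0x1e → $30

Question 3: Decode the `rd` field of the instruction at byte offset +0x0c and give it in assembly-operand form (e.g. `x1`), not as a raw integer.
x0

@+0c  little-endian(00 68) = 0x6800
  op=0x6800>>11=0xd ⇒ neg (R)
  rd: (w>>8)&0x7=0x0 → x0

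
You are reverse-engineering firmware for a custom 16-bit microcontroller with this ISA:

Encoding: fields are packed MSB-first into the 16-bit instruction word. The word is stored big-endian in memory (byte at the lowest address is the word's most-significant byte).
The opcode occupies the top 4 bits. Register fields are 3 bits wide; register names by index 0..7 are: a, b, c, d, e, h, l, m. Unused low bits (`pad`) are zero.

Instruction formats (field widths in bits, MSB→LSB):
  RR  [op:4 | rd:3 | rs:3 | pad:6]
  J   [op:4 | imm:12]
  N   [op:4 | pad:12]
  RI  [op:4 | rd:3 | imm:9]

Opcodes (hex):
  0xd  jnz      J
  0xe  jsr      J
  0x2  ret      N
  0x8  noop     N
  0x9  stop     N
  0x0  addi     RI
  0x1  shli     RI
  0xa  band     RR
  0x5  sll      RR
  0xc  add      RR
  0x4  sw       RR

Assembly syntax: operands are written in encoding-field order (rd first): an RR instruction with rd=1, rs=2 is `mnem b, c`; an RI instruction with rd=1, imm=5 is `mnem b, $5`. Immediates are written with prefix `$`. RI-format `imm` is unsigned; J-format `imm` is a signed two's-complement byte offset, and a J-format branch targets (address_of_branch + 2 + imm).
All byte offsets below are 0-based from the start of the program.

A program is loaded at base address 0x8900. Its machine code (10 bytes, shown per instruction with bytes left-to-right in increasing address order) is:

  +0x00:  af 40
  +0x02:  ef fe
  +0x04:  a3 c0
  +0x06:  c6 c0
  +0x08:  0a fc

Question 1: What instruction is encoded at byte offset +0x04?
@+04  big-endian(a3 c0) = 0xa3c0
  top 4b → 0xa → band [RR]
  rd@[11:9]=0x1 ⇒ b
  rs@[8:6]=0x7 ⇒ m

band b, m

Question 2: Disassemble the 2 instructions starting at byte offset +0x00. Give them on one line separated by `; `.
+0x00: af 40 ⇒ word 0xaf40 (big)
  op=0xaf40>>12=0xa ⇒ band (RR)
  rd@[11:9]=0x7 ⇒ m
  rs@[8:6]=0x5 ⇒ h
+0x02: ef fe ⇒ word 0xeffe (big)
  op=0xeffe>>12=0xe ⇒ jsr (J)
  imm@[11:0]=0xffe (s12→-2) ⇒ $-2

band m, h; jsr $-2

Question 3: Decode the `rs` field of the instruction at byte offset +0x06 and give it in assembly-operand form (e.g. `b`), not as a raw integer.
d

+0x06: c6 c0 ⇒ word 0xc6c0 (big)
  op=0xc6c0>>12=0xc ⇒ add (RR)
  rd: (w>>9)&0x7=0x3 → d
  rs: (w>>6)&0x7=0x3 → d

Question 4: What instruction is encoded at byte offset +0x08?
addi h, $252

off 0x08: read 0a fc as big → 0x0afc
  top 4b → 0x0 → addi [RI]
  [11:9] rd=5 = h
  [8:0] imm=252 = $252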